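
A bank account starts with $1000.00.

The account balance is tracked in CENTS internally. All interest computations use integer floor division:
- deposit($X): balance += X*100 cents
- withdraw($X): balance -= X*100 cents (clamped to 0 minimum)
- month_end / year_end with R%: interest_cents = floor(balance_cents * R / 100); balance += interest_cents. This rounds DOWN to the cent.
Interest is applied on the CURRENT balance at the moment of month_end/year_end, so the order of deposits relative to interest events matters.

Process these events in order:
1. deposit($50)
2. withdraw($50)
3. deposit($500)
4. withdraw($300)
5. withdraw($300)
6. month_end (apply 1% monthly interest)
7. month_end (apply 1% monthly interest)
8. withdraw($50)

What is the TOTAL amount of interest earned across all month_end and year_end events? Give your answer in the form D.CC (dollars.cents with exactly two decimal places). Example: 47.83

Answer: 18.09

Derivation:
After 1 (deposit($50)): balance=$1050.00 total_interest=$0.00
After 2 (withdraw($50)): balance=$1000.00 total_interest=$0.00
After 3 (deposit($500)): balance=$1500.00 total_interest=$0.00
After 4 (withdraw($300)): balance=$1200.00 total_interest=$0.00
After 5 (withdraw($300)): balance=$900.00 total_interest=$0.00
After 6 (month_end (apply 1% monthly interest)): balance=$909.00 total_interest=$9.00
After 7 (month_end (apply 1% monthly interest)): balance=$918.09 total_interest=$18.09
After 8 (withdraw($50)): balance=$868.09 total_interest=$18.09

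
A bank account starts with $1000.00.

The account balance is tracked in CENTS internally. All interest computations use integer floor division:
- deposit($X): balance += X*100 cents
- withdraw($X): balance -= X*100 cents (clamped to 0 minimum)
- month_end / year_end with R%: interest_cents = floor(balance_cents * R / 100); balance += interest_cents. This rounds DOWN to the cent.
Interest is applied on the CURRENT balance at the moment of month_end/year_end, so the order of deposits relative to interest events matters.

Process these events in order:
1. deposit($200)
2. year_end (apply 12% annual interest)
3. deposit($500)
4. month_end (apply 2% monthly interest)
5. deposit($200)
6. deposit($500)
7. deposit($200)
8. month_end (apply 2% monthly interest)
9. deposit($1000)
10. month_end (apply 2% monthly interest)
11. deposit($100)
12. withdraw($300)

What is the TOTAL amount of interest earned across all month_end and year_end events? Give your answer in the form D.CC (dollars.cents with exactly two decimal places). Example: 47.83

Answer: 313.21

Derivation:
After 1 (deposit($200)): balance=$1200.00 total_interest=$0.00
After 2 (year_end (apply 12% annual interest)): balance=$1344.00 total_interest=$144.00
After 3 (deposit($500)): balance=$1844.00 total_interest=$144.00
After 4 (month_end (apply 2% monthly interest)): balance=$1880.88 total_interest=$180.88
After 5 (deposit($200)): balance=$2080.88 total_interest=$180.88
After 6 (deposit($500)): balance=$2580.88 total_interest=$180.88
After 7 (deposit($200)): balance=$2780.88 total_interest=$180.88
After 8 (month_end (apply 2% monthly interest)): balance=$2836.49 total_interest=$236.49
After 9 (deposit($1000)): balance=$3836.49 total_interest=$236.49
After 10 (month_end (apply 2% monthly interest)): balance=$3913.21 total_interest=$313.21
After 11 (deposit($100)): balance=$4013.21 total_interest=$313.21
After 12 (withdraw($300)): balance=$3713.21 total_interest=$313.21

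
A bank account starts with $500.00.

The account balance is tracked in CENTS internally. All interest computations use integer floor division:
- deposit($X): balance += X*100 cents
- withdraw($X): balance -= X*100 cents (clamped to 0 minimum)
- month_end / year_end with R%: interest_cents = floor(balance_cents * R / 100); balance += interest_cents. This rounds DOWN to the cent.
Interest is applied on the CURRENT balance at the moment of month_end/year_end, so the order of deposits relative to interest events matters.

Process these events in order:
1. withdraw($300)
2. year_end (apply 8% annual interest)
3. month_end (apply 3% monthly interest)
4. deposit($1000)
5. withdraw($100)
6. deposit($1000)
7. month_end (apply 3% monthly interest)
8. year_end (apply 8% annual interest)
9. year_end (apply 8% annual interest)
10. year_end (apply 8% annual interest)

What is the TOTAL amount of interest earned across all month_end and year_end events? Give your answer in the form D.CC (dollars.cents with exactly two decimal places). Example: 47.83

After 1 (withdraw($300)): balance=$200.00 total_interest=$0.00
After 2 (year_end (apply 8% annual interest)): balance=$216.00 total_interest=$16.00
After 3 (month_end (apply 3% monthly interest)): balance=$222.48 total_interest=$22.48
After 4 (deposit($1000)): balance=$1222.48 total_interest=$22.48
After 5 (withdraw($100)): balance=$1122.48 total_interest=$22.48
After 6 (deposit($1000)): balance=$2122.48 total_interest=$22.48
After 7 (month_end (apply 3% monthly interest)): balance=$2186.15 total_interest=$86.15
After 8 (year_end (apply 8% annual interest)): balance=$2361.04 total_interest=$261.04
After 9 (year_end (apply 8% annual interest)): balance=$2549.92 total_interest=$449.92
After 10 (year_end (apply 8% annual interest)): balance=$2753.91 total_interest=$653.91

Answer: 653.91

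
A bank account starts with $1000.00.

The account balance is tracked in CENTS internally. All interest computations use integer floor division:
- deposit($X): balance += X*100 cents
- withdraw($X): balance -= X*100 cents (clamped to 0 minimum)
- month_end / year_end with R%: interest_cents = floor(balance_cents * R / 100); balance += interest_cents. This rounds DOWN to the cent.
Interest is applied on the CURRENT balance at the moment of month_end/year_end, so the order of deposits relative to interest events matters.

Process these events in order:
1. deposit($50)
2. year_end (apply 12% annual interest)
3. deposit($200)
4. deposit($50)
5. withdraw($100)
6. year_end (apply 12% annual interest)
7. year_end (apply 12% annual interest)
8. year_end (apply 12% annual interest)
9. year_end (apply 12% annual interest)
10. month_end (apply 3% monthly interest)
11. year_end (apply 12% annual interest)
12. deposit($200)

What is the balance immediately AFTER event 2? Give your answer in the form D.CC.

After 1 (deposit($50)): balance=$1050.00 total_interest=$0.00
After 2 (year_end (apply 12% annual interest)): balance=$1176.00 total_interest=$126.00

Answer: 1176.00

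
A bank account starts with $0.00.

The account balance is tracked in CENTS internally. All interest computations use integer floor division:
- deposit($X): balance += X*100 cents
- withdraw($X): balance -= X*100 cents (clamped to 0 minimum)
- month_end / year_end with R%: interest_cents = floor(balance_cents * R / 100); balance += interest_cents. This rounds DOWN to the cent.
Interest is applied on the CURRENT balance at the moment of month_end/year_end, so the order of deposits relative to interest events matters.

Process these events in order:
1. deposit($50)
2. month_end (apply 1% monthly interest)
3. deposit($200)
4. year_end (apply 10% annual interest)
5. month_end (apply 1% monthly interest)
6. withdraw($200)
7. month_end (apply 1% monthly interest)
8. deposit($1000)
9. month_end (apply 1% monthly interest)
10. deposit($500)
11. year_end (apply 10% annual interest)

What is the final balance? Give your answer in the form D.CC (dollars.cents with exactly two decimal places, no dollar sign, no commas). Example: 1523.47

Answer: 1748.85

Derivation:
After 1 (deposit($50)): balance=$50.00 total_interest=$0.00
After 2 (month_end (apply 1% monthly interest)): balance=$50.50 total_interest=$0.50
After 3 (deposit($200)): balance=$250.50 total_interest=$0.50
After 4 (year_end (apply 10% annual interest)): balance=$275.55 total_interest=$25.55
After 5 (month_end (apply 1% monthly interest)): balance=$278.30 total_interest=$28.30
After 6 (withdraw($200)): balance=$78.30 total_interest=$28.30
After 7 (month_end (apply 1% monthly interest)): balance=$79.08 total_interest=$29.08
After 8 (deposit($1000)): balance=$1079.08 total_interest=$29.08
After 9 (month_end (apply 1% monthly interest)): balance=$1089.87 total_interest=$39.87
After 10 (deposit($500)): balance=$1589.87 total_interest=$39.87
After 11 (year_end (apply 10% annual interest)): balance=$1748.85 total_interest=$198.85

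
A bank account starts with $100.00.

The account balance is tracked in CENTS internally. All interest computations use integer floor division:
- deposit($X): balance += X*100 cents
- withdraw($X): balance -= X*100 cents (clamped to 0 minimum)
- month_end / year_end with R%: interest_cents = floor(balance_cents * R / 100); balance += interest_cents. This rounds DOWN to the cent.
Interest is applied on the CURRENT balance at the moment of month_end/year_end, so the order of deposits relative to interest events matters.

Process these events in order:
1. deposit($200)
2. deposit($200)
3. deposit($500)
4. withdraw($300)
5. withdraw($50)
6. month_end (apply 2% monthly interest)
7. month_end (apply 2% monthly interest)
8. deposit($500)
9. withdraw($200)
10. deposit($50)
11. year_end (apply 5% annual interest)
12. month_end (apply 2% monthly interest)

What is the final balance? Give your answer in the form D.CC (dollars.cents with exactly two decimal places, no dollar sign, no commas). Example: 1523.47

After 1 (deposit($200)): balance=$300.00 total_interest=$0.00
After 2 (deposit($200)): balance=$500.00 total_interest=$0.00
After 3 (deposit($500)): balance=$1000.00 total_interest=$0.00
After 4 (withdraw($300)): balance=$700.00 total_interest=$0.00
After 5 (withdraw($50)): balance=$650.00 total_interest=$0.00
After 6 (month_end (apply 2% monthly interest)): balance=$663.00 total_interest=$13.00
After 7 (month_end (apply 2% monthly interest)): balance=$676.26 total_interest=$26.26
After 8 (deposit($500)): balance=$1176.26 total_interest=$26.26
After 9 (withdraw($200)): balance=$976.26 total_interest=$26.26
After 10 (deposit($50)): balance=$1026.26 total_interest=$26.26
After 11 (year_end (apply 5% annual interest)): balance=$1077.57 total_interest=$77.57
After 12 (month_end (apply 2% monthly interest)): balance=$1099.12 total_interest=$99.12

Answer: 1099.12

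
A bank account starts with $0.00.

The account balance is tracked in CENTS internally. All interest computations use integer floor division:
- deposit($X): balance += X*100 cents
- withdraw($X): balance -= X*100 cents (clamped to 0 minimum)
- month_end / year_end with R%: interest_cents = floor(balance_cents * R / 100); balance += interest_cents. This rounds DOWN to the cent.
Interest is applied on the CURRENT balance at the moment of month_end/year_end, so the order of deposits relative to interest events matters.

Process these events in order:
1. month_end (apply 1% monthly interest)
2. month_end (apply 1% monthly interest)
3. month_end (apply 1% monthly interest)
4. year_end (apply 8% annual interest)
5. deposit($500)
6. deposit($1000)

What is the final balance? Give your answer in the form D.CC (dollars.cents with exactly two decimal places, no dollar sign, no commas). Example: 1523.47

After 1 (month_end (apply 1% monthly interest)): balance=$0.00 total_interest=$0.00
After 2 (month_end (apply 1% monthly interest)): balance=$0.00 total_interest=$0.00
After 3 (month_end (apply 1% monthly interest)): balance=$0.00 total_interest=$0.00
After 4 (year_end (apply 8% annual interest)): balance=$0.00 total_interest=$0.00
After 5 (deposit($500)): balance=$500.00 total_interest=$0.00
After 6 (deposit($1000)): balance=$1500.00 total_interest=$0.00

Answer: 1500.00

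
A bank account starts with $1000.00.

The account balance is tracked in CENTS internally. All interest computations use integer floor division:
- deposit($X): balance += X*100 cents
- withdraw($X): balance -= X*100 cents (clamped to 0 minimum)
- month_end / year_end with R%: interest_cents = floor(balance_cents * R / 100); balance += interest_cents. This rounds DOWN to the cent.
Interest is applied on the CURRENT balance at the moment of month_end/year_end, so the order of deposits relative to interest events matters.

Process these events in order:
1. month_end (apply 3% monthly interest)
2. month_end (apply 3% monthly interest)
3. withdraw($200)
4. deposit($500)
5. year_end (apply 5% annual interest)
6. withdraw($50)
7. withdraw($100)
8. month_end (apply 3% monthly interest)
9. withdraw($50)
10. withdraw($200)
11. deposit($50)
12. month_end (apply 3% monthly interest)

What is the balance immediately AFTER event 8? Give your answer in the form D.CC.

After 1 (month_end (apply 3% monthly interest)): balance=$1030.00 total_interest=$30.00
After 2 (month_end (apply 3% monthly interest)): balance=$1060.90 total_interest=$60.90
After 3 (withdraw($200)): balance=$860.90 total_interest=$60.90
After 4 (deposit($500)): balance=$1360.90 total_interest=$60.90
After 5 (year_end (apply 5% annual interest)): balance=$1428.94 total_interest=$128.94
After 6 (withdraw($50)): balance=$1378.94 total_interest=$128.94
After 7 (withdraw($100)): balance=$1278.94 total_interest=$128.94
After 8 (month_end (apply 3% monthly interest)): balance=$1317.30 total_interest=$167.30

Answer: 1317.30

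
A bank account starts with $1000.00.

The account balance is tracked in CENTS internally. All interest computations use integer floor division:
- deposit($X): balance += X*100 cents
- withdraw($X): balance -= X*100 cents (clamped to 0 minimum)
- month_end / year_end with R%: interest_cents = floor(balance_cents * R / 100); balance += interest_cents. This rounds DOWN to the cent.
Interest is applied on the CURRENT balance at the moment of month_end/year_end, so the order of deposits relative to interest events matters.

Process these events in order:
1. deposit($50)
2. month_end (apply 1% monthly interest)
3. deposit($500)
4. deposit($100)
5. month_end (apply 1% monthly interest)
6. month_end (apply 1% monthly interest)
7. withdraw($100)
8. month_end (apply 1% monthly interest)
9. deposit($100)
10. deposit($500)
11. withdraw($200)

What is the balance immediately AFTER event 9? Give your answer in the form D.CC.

After 1 (deposit($50)): balance=$1050.00 total_interest=$0.00
After 2 (month_end (apply 1% monthly interest)): balance=$1060.50 total_interest=$10.50
After 3 (deposit($500)): balance=$1560.50 total_interest=$10.50
After 4 (deposit($100)): balance=$1660.50 total_interest=$10.50
After 5 (month_end (apply 1% monthly interest)): balance=$1677.10 total_interest=$27.10
After 6 (month_end (apply 1% monthly interest)): balance=$1693.87 total_interest=$43.87
After 7 (withdraw($100)): balance=$1593.87 total_interest=$43.87
After 8 (month_end (apply 1% monthly interest)): balance=$1609.80 total_interest=$59.80
After 9 (deposit($100)): balance=$1709.80 total_interest=$59.80

Answer: 1709.80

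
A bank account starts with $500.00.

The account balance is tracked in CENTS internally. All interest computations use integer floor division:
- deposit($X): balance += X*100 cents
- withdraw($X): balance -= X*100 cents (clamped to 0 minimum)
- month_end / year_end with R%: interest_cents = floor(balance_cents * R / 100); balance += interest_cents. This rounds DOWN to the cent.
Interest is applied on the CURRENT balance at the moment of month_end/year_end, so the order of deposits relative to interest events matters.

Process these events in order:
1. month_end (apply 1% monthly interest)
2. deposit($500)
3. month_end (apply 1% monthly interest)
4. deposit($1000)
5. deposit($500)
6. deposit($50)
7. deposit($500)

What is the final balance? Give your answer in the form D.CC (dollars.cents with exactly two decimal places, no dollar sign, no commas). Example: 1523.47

After 1 (month_end (apply 1% monthly interest)): balance=$505.00 total_interest=$5.00
After 2 (deposit($500)): balance=$1005.00 total_interest=$5.00
After 3 (month_end (apply 1% monthly interest)): balance=$1015.05 total_interest=$15.05
After 4 (deposit($1000)): balance=$2015.05 total_interest=$15.05
After 5 (deposit($500)): balance=$2515.05 total_interest=$15.05
After 6 (deposit($50)): balance=$2565.05 total_interest=$15.05
After 7 (deposit($500)): balance=$3065.05 total_interest=$15.05

Answer: 3065.05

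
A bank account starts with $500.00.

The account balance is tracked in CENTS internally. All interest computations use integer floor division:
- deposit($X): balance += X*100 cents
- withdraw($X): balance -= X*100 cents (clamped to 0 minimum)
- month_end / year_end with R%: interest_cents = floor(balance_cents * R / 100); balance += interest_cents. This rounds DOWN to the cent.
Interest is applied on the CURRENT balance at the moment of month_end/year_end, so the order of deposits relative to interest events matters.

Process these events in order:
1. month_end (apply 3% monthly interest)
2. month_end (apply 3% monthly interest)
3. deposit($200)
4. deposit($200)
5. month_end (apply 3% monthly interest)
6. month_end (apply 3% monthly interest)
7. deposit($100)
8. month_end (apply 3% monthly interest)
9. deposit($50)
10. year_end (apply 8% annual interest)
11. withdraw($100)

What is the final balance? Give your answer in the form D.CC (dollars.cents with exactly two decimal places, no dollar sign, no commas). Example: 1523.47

After 1 (month_end (apply 3% monthly interest)): balance=$515.00 total_interest=$15.00
After 2 (month_end (apply 3% monthly interest)): balance=$530.45 total_interest=$30.45
After 3 (deposit($200)): balance=$730.45 total_interest=$30.45
After 4 (deposit($200)): balance=$930.45 total_interest=$30.45
After 5 (month_end (apply 3% monthly interest)): balance=$958.36 total_interest=$58.36
After 6 (month_end (apply 3% monthly interest)): balance=$987.11 total_interest=$87.11
After 7 (deposit($100)): balance=$1087.11 total_interest=$87.11
After 8 (month_end (apply 3% monthly interest)): balance=$1119.72 total_interest=$119.72
After 9 (deposit($50)): balance=$1169.72 total_interest=$119.72
After 10 (year_end (apply 8% annual interest)): balance=$1263.29 total_interest=$213.29
After 11 (withdraw($100)): balance=$1163.29 total_interest=$213.29

Answer: 1163.29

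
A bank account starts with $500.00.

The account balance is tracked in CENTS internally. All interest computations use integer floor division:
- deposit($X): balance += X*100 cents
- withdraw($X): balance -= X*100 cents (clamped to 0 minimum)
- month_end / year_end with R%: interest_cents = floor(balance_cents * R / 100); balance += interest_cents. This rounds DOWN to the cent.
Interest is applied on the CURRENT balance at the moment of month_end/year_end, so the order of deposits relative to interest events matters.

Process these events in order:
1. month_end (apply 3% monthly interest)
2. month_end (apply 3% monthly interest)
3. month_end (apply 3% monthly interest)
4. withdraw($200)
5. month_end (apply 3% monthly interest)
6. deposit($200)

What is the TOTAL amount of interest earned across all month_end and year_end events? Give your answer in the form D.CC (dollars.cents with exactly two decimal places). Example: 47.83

After 1 (month_end (apply 3% monthly interest)): balance=$515.00 total_interest=$15.00
After 2 (month_end (apply 3% monthly interest)): balance=$530.45 total_interest=$30.45
After 3 (month_end (apply 3% monthly interest)): balance=$546.36 total_interest=$46.36
After 4 (withdraw($200)): balance=$346.36 total_interest=$46.36
After 5 (month_end (apply 3% monthly interest)): balance=$356.75 total_interest=$56.75
After 6 (deposit($200)): balance=$556.75 total_interest=$56.75

Answer: 56.75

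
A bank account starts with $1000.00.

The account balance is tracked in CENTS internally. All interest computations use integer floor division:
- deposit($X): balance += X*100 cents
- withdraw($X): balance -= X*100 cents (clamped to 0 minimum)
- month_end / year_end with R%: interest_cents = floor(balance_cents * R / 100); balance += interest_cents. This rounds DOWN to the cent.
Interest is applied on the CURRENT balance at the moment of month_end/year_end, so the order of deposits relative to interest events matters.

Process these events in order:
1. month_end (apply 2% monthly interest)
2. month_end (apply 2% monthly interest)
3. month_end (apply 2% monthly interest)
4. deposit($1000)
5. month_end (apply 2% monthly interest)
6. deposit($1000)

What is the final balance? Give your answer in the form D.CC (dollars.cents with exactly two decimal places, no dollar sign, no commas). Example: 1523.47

After 1 (month_end (apply 2% monthly interest)): balance=$1020.00 total_interest=$20.00
After 2 (month_end (apply 2% monthly interest)): balance=$1040.40 total_interest=$40.40
After 3 (month_end (apply 2% monthly interest)): balance=$1061.20 total_interest=$61.20
After 4 (deposit($1000)): balance=$2061.20 total_interest=$61.20
After 5 (month_end (apply 2% monthly interest)): balance=$2102.42 total_interest=$102.42
After 6 (deposit($1000)): balance=$3102.42 total_interest=$102.42

Answer: 3102.42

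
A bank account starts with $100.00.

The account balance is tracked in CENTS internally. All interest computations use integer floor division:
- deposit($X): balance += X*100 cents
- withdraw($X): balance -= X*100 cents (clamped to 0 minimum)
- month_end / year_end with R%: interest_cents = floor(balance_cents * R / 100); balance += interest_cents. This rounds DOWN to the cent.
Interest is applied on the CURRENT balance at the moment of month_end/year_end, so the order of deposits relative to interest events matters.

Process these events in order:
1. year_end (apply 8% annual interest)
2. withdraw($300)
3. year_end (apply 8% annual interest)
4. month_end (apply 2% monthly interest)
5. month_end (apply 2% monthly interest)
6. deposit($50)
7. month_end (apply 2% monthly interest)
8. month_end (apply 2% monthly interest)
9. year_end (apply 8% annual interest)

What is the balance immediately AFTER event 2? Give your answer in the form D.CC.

After 1 (year_end (apply 8% annual interest)): balance=$108.00 total_interest=$8.00
After 2 (withdraw($300)): balance=$0.00 total_interest=$8.00

Answer: 0.00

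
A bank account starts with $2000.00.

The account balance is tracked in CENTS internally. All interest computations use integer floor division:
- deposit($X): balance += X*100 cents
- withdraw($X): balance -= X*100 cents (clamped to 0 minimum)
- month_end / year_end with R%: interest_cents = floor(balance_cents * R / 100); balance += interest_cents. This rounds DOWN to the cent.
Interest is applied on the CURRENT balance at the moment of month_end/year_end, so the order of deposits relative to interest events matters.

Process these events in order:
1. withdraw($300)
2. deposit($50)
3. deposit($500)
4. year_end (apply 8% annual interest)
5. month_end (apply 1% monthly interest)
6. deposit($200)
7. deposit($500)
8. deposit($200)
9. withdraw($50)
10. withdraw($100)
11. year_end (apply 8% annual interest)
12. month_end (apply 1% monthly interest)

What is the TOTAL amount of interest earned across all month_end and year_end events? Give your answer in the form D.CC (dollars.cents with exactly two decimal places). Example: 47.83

Answer: 495.24

Derivation:
After 1 (withdraw($300)): balance=$1700.00 total_interest=$0.00
After 2 (deposit($50)): balance=$1750.00 total_interest=$0.00
After 3 (deposit($500)): balance=$2250.00 total_interest=$0.00
After 4 (year_end (apply 8% annual interest)): balance=$2430.00 total_interest=$180.00
After 5 (month_end (apply 1% monthly interest)): balance=$2454.30 total_interest=$204.30
After 6 (deposit($200)): balance=$2654.30 total_interest=$204.30
After 7 (deposit($500)): balance=$3154.30 total_interest=$204.30
After 8 (deposit($200)): balance=$3354.30 total_interest=$204.30
After 9 (withdraw($50)): balance=$3304.30 total_interest=$204.30
After 10 (withdraw($100)): balance=$3204.30 total_interest=$204.30
After 11 (year_end (apply 8% annual interest)): balance=$3460.64 total_interest=$460.64
After 12 (month_end (apply 1% monthly interest)): balance=$3495.24 total_interest=$495.24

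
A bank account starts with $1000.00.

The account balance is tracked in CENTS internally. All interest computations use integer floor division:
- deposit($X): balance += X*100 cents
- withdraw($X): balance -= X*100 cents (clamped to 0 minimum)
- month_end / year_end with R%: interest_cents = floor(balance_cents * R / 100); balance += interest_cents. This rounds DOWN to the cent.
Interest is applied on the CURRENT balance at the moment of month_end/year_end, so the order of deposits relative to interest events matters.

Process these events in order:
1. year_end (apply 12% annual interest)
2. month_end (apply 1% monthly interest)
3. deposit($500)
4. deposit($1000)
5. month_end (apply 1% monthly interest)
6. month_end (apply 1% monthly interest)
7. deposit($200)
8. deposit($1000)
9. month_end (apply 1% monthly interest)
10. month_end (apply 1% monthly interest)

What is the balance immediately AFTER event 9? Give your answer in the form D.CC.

After 1 (year_end (apply 12% annual interest)): balance=$1120.00 total_interest=$120.00
After 2 (month_end (apply 1% monthly interest)): balance=$1131.20 total_interest=$131.20
After 3 (deposit($500)): balance=$1631.20 total_interest=$131.20
After 4 (deposit($1000)): balance=$2631.20 total_interest=$131.20
After 5 (month_end (apply 1% monthly interest)): balance=$2657.51 total_interest=$157.51
After 6 (month_end (apply 1% monthly interest)): balance=$2684.08 total_interest=$184.08
After 7 (deposit($200)): balance=$2884.08 total_interest=$184.08
After 8 (deposit($1000)): balance=$3884.08 total_interest=$184.08
After 9 (month_end (apply 1% monthly interest)): balance=$3922.92 total_interest=$222.92

Answer: 3922.92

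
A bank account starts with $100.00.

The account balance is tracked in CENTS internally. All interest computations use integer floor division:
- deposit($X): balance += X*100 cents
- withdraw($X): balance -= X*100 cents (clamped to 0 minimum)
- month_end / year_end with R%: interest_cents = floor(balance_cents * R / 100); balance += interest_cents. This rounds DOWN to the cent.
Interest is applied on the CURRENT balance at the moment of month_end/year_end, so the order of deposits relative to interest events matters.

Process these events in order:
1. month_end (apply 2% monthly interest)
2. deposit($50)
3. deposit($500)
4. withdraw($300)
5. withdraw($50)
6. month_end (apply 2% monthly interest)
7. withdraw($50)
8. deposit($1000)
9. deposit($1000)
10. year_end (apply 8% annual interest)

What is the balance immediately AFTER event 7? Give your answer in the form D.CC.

Answer: 258.04

Derivation:
After 1 (month_end (apply 2% monthly interest)): balance=$102.00 total_interest=$2.00
After 2 (deposit($50)): balance=$152.00 total_interest=$2.00
After 3 (deposit($500)): balance=$652.00 total_interest=$2.00
After 4 (withdraw($300)): balance=$352.00 total_interest=$2.00
After 5 (withdraw($50)): balance=$302.00 total_interest=$2.00
After 6 (month_end (apply 2% monthly interest)): balance=$308.04 total_interest=$8.04
After 7 (withdraw($50)): balance=$258.04 total_interest=$8.04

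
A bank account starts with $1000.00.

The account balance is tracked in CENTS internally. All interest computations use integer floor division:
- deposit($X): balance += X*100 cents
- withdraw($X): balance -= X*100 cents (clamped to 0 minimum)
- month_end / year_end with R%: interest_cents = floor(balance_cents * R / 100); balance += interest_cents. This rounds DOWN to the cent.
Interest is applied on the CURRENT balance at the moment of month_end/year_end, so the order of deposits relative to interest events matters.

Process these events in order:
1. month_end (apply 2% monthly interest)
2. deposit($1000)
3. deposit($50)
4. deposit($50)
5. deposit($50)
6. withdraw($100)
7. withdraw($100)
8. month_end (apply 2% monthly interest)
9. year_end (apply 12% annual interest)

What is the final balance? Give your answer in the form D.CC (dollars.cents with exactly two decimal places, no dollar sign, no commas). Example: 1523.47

After 1 (month_end (apply 2% monthly interest)): balance=$1020.00 total_interest=$20.00
After 2 (deposit($1000)): balance=$2020.00 total_interest=$20.00
After 3 (deposit($50)): balance=$2070.00 total_interest=$20.00
After 4 (deposit($50)): balance=$2120.00 total_interest=$20.00
After 5 (deposit($50)): balance=$2170.00 total_interest=$20.00
After 6 (withdraw($100)): balance=$2070.00 total_interest=$20.00
After 7 (withdraw($100)): balance=$1970.00 total_interest=$20.00
After 8 (month_end (apply 2% monthly interest)): balance=$2009.40 total_interest=$59.40
After 9 (year_end (apply 12% annual interest)): balance=$2250.52 total_interest=$300.52

Answer: 2250.52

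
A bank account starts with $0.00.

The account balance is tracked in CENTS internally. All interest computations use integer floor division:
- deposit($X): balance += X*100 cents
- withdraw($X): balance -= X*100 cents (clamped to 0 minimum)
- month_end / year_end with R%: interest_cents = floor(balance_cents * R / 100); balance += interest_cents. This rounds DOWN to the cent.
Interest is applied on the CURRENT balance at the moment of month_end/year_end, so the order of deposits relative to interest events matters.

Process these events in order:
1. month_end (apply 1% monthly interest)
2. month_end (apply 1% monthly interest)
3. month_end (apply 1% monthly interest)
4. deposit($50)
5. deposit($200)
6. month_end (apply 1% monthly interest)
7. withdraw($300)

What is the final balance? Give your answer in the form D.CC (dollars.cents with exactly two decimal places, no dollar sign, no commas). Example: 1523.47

Answer: 0.00

Derivation:
After 1 (month_end (apply 1% monthly interest)): balance=$0.00 total_interest=$0.00
After 2 (month_end (apply 1% monthly interest)): balance=$0.00 total_interest=$0.00
After 3 (month_end (apply 1% monthly interest)): balance=$0.00 total_interest=$0.00
After 4 (deposit($50)): balance=$50.00 total_interest=$0.00
After 5 (deposit($200)): balance=$250.00 total_interest=$0.00
After 6 (month_end (apply 1% monthly interest)): balance=$252.50 total_interest=$2.50
After 7 (withdraw($300)): balance=$0.00 total_interest=$2.50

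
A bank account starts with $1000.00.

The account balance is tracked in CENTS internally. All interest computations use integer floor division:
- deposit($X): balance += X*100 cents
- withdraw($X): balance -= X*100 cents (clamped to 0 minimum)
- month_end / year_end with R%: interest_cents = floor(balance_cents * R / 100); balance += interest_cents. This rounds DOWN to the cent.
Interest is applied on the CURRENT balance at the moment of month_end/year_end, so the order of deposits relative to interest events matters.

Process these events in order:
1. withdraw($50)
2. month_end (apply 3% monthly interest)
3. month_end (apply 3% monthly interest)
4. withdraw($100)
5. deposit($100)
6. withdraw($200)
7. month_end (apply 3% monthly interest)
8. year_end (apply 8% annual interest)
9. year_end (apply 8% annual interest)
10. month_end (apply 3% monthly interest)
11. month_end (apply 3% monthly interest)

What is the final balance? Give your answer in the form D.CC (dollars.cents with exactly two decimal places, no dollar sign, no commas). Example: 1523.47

After 1 (withdraw($50)): balance=$950.00 total_interest=$0.00
After 2 (month_end (apply 3% monthly interest)): balance=$978.50 total_interest=$28.50
After 3 (month_end (apply 3% monthly interest)): balance=$1007.85 total_interest=$57.85
After 4 (withdraw($100)): balance=$907.85 total_interest=$57.85
After 5 (deposit($100)): balance=$1007.85 total_interest=$57.85
After 6 (withdraw($200)): balance=$807.85 total_interest=$57.85
After 7 (month_end (apply 3% monthly interest)): balance=$832.08 total_interest=$82.08
After 8 (year_end (apply 8% annual interest)): balance=$898.64 total_interest=$148.64
After 9 (year_end (apply 8% annual interest)): balance=$970.53 total_interest=$220.53
After 10 (month_end (apply 3% monthly interest)): balance=$999.64 total_interest=$249.64
After 11 (month_end (apply 3% monthly interest)): balance=$1029.62 total_interest=$279.62

Answer: 1029.62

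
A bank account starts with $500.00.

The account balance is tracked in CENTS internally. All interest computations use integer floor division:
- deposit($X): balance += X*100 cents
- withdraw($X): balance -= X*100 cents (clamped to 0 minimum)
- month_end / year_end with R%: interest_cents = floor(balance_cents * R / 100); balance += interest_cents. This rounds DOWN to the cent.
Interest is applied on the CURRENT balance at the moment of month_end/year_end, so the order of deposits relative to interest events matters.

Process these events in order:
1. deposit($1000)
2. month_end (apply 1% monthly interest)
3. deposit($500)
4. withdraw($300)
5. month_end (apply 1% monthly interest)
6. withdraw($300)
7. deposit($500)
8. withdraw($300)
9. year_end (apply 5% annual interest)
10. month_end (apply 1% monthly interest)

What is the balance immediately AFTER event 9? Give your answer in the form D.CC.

Answer: 1713.75

Derivation:
After 1 (deposit($1000)): balance=$1500.00 total_interest=$0.00
After 2 (month_end (apply 1% monthly interest)): balance=$1515.00 total_interest=$15.00
After 3 (deposit($500)): balance=$2015.00 total_interest=$15.00
After 4 (withdraw($300)): balance=$1715.00 total_interest=$15.00
After 5 (month_end (apply 1% monthly interest)): balance=$1732.15 total_interest=$32.15
After 6 (withdraw($300)): balance=$1432.15 total_interest=$32.15
After 7 (deposit($500)): balance=$1932.15 total_interest=$32.15
After 8 (withdraw($300)): balance=$1632.15 total_interest=$32.15
After 9 (year_end (apply 5% annual interest)): balance=$1713.75 total_interest=$113.75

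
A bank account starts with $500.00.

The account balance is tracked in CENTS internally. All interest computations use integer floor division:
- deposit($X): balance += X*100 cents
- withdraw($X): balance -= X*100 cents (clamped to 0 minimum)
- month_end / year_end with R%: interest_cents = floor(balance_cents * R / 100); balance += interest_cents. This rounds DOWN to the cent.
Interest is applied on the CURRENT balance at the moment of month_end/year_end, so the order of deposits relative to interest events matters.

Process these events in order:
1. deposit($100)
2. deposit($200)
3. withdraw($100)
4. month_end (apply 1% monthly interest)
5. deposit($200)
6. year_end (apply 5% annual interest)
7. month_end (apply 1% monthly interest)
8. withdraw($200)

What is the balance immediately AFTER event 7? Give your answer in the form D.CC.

After 1 (deposit($100)): balance=$600.00 total_interest=$0.00
After 2 (deposit($200)): balance=$800.00 total_interest=$0.00
After 3 (withdraw($100)): balance=$700.00 total_interest=$0.00
After 4 (month_end (apply 1% monthly interest)): balance=$707.00 total_interest=$7.00
After 5 (deposit($200)): balance=$907.00 total_interest=$7.00
After 6 (year_end (apply 5% annual interest)): balance=$952.35 total_interest=$52.35
After 7 (month_end (apply 1% monthly interest)): balance=$961.87 total_interest=$61.87

Answer: 961.87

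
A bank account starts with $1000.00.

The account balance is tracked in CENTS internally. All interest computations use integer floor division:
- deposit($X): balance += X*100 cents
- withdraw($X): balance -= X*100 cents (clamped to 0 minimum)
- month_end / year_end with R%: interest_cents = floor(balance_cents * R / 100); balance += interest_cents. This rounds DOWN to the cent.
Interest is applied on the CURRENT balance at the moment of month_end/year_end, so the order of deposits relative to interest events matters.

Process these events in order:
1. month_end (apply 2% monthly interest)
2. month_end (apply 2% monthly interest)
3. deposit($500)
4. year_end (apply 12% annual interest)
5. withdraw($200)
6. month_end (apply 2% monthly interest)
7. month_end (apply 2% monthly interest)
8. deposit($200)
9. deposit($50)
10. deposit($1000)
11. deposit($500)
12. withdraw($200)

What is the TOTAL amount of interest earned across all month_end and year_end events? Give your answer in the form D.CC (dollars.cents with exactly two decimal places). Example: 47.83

After 1 (month_end (apply 2% monthly interest)): balance=$1020.00 total_interest=$20.00
After 2 (month_end (apply 2% monthly interest)): balance=$1040.40 total_interest=$40.40
After 3 (deposit($500)): balance=$1540.40 total_interest=$40.40
After 4 (year_end (apply 12% annual interest)): balance=$1725.24 total_interest=$225.24
After 5 (withdraw($200)): balance=$1525.24 total_interest=$225.24
After 6 (month_end (apply 2% monthly interest)): balance=$1555.74 total_interest=$255.74
After 7 (month_end (apply 2% monthly interest)): balance=$1586.85 total_interest=$286.85
After 8 (deposit($200)): balance=$1786.85 total_interest=$286.85
After 9 (deposit($50)): balance=$1836.85 total_interest=$286.85
After 10 (deposit($1000)): balance=$2836.85 total_interest=$286.85
After 11 (deposit($500)): balance=$3336.85 total_interest=$286.85
After 12 (withdraw($200)): balance=$3136.85 total_interest=$286.85

Answer: 286.85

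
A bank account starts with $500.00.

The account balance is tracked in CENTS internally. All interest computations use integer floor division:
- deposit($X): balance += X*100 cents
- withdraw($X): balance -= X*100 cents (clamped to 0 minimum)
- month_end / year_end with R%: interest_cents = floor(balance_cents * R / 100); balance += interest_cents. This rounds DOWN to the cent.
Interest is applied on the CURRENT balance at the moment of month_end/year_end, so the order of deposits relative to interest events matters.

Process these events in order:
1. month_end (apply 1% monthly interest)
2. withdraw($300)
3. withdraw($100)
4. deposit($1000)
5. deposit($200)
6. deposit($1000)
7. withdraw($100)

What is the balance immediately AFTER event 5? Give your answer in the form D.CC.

After 1 (month_end (apply 1% monthly interest)): balance=$505.00 total_interest=$5.00
After 2 (withdraw($300)): balance=$205.00 total_interest=$5.00
After 3 (withdraw($100)): balance=$105.00 total_interest=$5.00
After 4 (deposit($1000)): balance=$1105.00 total_interest=$5.00
After 5 (deposit($200)): balance=$1305.00 total_interest=$5.00

Answer: 1305.00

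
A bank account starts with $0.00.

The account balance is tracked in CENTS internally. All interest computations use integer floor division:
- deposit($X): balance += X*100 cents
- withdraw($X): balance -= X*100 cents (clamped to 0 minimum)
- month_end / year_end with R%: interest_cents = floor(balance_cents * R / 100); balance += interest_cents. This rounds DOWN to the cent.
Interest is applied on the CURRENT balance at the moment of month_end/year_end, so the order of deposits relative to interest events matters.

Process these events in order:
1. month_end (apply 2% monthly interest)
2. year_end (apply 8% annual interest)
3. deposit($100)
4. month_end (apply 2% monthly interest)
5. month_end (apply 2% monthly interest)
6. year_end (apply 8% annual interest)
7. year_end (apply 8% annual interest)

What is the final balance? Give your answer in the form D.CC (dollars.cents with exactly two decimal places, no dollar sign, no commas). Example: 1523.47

After 1 (month_end (apply 2% monthly interest)): balance=$0.00 total_interest=$0.00
After 2 (year_end (apply 8% annual interest)): balance=$0.00 total_interest=$0.00
After 3 (deposit($100)): balance=$100.00 total_interest=$0.00
After 4 (month_end (apply 2% monthly interest)): balance=$102.00 total_interest=$2.00
After 5 (month_end (apply 2% monthly interest)): balance=$104.04 total_interest=$4.04
After 6 (year_end (apply 8% annual interest)): balance=$112.36 total_interest=$12.36
After 7 (year_end (apply 8% annual interest)): balance=$121.34 total_interest=$21.34

Answer: 121.34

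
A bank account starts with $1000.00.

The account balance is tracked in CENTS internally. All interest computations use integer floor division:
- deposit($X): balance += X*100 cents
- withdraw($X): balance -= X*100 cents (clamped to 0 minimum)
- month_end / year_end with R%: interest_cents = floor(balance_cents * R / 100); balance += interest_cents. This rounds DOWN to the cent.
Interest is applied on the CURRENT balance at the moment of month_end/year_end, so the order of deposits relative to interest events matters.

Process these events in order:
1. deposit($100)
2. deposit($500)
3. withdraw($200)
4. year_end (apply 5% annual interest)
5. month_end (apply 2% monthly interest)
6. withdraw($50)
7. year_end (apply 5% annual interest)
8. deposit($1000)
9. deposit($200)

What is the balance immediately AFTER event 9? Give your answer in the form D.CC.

After 1 (deposit($100)): balance=$1100.00 total_interest=$0.00
After 2 (deposit($500)): balance=$1600.00 total_interest=$0.00
After 3 (withdraw($200)): balance=$1400.00 total_interest=$0.00
After 4 (year_end (apply 5% annual interest)): balance=$1470.00 total_interest=$70.00
After 5 (month_end (apply 2% monthly interest)): balance=$1499.40 total_interest=$99.40
After 6 (withdraw($50)): balance=$1449.40 total_interest=$99.40
After 7 (year_end (apply 5% annual interest)): balance=$1521.87 total_interest=$171.87
After 8 (deposit($1000)): balance=$2521.87 total_interest=$171.87
After 9 (deposit($200)): balance=$2721.87 total_interest=$171.87

Answer: 2721.87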